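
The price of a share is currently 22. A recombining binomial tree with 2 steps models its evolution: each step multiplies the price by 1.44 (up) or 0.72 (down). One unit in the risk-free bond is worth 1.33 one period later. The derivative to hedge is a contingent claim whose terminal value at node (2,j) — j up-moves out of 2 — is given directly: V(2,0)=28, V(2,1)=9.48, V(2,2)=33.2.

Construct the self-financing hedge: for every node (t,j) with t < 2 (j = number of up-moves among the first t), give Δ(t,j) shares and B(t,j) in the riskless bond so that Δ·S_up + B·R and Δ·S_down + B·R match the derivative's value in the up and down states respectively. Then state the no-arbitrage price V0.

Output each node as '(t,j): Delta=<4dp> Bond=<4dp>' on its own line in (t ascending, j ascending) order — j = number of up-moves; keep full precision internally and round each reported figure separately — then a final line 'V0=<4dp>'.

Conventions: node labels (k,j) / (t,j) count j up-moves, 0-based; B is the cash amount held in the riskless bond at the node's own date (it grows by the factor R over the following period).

Risk-neutral probability p* = (R−d)/(u−d) = (1.33−0.72)/(1.44−0.72) = 0.8472.
Payoffs at expiry: V(2,0)=28.0000, V(2,1)=9.4800, V(2,2)=33.2000
(1,0): S=15.8400. Δ = (V_up−V_dn)/(S_up−S_dn) = (9.4800−28.0000)/(22.8096−11.4048) = -1.6239. V = [p*·9.4800 + (1−p*)·28.0000]/1.33 = 9.2552. B = V − Δ·S = 34.9774.
(1,1): S=31.6800. Δ = (V_up−V_dn)/(S_up−S_dn) = (33.2000−9.4800)/(45.6192−22.8096) = 1.0399. V = [p*·33.2000 + (1−p*)·9.4800]/1.33 = 22.2377. B = V − Δ·S = -10.7068.
(0,0): S=22.0000. Δ = (V_up−V_dn)/(S_up−S_dn) = (22.2377−9.2552)/(31.6800−15.8400) = 0.8196. V = [p*·22.2377 + (1−p*)·9.2552]/1.33 = 15.2288. B = V − Δ·S = -2.8024.
Verification: the root portfolio costs Δ(0,0)·S0 + B(0,0) = 15.2288, matching V0.

(0,0): Delta=0.8196 Bond=-2.8024
(1,0): Delta=-1.6239 Bond=34.9774
(1,1): Delta=1.0399 Bond=-10.7068
V0=15.2288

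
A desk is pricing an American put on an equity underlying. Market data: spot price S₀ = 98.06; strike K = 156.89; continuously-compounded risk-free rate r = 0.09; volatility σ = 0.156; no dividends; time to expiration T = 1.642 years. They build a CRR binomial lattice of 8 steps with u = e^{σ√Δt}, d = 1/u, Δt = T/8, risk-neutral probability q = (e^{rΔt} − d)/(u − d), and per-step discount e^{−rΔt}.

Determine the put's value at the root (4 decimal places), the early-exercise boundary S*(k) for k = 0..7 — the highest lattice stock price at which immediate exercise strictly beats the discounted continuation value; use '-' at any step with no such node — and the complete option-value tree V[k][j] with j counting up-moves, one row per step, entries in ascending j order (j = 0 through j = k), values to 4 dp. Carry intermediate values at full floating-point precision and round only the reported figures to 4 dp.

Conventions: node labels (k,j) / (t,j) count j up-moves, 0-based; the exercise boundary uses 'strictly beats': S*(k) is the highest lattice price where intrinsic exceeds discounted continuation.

Δt=0.20525, u=1.07323, d=0.93176, q=0.61413, disc=e^(-rΔt)=0.98170
k=8 terminal: V=max(K-S,0) → 101.1789 92.7204 82.9777 71.7558 58.8300 43.9418 26.7931 7.0407 0.0000
k=7: j=0 S=59.7909 intr=97.0991 cont=94.2275 V=97.0991[EX]; j=1 S=68.8689 intr=88.0211 cont=85.1496 V=88.0211[EX]; j=2 S=79.3251 intr=77.5649 cont=74.6934 V=77.5649[EX]; j=3 S=91.3688 intr=65.5212 cont=62.6496 V=65.5212[EX]; j=4 S=105.2412 intr=51.6488 cont=48.7773 V=51.6488[EX]; j=5 S=121.2197 intr=35.6703 cont=32.7987 V=35.6703[EX]; j=6 S=139.6242 intr=17.2658 cont=14.3942 V=17.2658[EX]; j=7 S=160.8231 intr=0.0000 cont=2.6671 V=2.6671[hold]  S*(7)=139.6242
k=6: j=0 S=64.1696 intr=92.7204 cont=89.8489 V=92.7204[EX]; j=1 S=73.9123 intr=82.9777 cont=80.1062 V=82.9777[EX]; j=2 S=85.1342 intr=71.7558 cont=68.8842 V=71.7558[EX]; j=3 S=98.0600 intr=58.8300 cont=55.9585 V=58.8300[EX]; j=4 S=112.9482 intr=43.9418 cont=41.0702 V=43.9418[EX]; j=5 S=130.0969 intr=26.7931 cont=23.9215 V=26.7931[EX]; j=6 S=149.8493 intr=7.0407 cont=8.1484 V=8.1484[hold]  S*(6)=130.0969
k=5: j=0 S=68.8689 intr=88.0211 cont=85.1496 V=88.0211[EX]; j=1 S=79.3251 intr=77.5649 cont=74.6934 V=77.5649[EX]; j=2 S=91.3688 intr=65.5212 cont=62.6496 V=65.5212[EX]; j=3 S=105.2412 intr=51.6488 cont=48.7773 V=51.6488[EX]; j=4 S=121.2197 intr=35.6703 cont=32.7987 V=35.6703[EX]; j=5 S=139.6242 intr=17.2658 cont=15.0620 V=17.2658[EX]  S*(5)=139.6242
k=4: j=0 S=73.9123 intr=82.9777 cont=80.1062 V=82.9777[EX]; j=1 S=85.1342 intr=71.7558 cont=68.8842 V=71.7558[EX]; j=2 S=98.0600 intr=58.8300 cont=55.9585 V=58.8300[EX]; j=3 S=112.9482 intr=43.9418 cont=41.0702 V=43.9418[EX]; j=4 S=130.0969 intr=26.7931 cont=23.9215 V=26.7931[EX]  S*(4)=130.0969
k=3: j=0 S=79.3251 intr=77.5649 cont=74.6934 V=77.5649[EX]; j=1 S=91.3688 intr=65.5212 cont=62.6496 V=65.5212[EX]; j=2 S=105.2412 intr=51.6488 cont=48.7773 V=51.6488[EX]; j=3 S=121.2197 intr=35.6703 cont=32.7987 V=35.6703[EX]  S*(3)=121.2197
k=2: j=0 S=85.1342 intr=71.7558 cont=68.8842 V=71.7558[EX]; j=1 S=98.0600 intr=58.8300 cont=55.9585 V=58.8300[EX]; j=2 S=112.9482 intr=43.9418 cont=41.0702 V=43.9418[EX]  S*(2)=112.9482
k=1: j=0 S=91.3688 intr=65.5212 cont=62.6496 V=65.5212[EX]; j=1 S=105.2412 intr=51.6488 cont=48.7773 V=51.6488[EX]  S*(1)=105.2412
k=0: j=0 S=98.0600 intr=58.8300 cont=55.9585 V=58.8300[EX]  S*(0)=98.0600

price = 58.8300
boundary = 98.0600 105.2412 112.9482 121.2197 130.0969 139.6242 130.0969 139.6242
tree:
58.8300
65.5212 51.6488
71.7558 58.8300 43.9418
77.5649 65.5212 51.6488 35.6703
82.9777 71.7558 58.8300 43.9418 26.7931
88.0211 77.5649 65.5212 51.6488 35.6703 17.2658
92.7204 82.9777 71.7558 58.8300 43.9418 26.7931 8.1484
97.0991 88.0211 77.5649 65.5212 51.6488 35.6703 17.2658 2.6671
101.1789 92.7204 82.9777 71.7558 58.8300 43.9418 26.7931 7.0407 0.0000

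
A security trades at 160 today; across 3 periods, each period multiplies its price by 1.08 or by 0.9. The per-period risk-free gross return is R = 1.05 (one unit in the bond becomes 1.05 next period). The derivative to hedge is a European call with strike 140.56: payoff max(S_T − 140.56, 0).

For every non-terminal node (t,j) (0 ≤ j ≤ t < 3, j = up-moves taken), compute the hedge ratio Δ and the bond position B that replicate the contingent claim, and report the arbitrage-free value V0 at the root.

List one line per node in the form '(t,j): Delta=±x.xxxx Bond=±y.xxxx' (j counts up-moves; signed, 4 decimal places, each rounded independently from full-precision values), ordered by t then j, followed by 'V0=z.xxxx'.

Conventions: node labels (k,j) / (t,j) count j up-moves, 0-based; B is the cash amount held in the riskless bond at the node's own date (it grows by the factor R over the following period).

The replicating-portfolio and risk-neutral prices coincide; use p* = (1.05−0.9)/(1.08−0.9) = 0.8333 for the latter.
Expiry values: V(3,0)=0.0000, V(3,1)=0.0000, V(3,2)=27.4016, V(3,3)=60.9939
  t=2,j=0: stock 129.6000 → up 139.9680 (V=0.0000), down 116.6400 (V=0.0000). Price 0.0000; hedge Δ=0.0000, bond B=0.0000.
  t=2,j=1: stock 155.5200 → up 167.9616 (V=27.4016), down 139.9680 (V=0.0000). Price 21.7473; hedge Δ=0.9789, bond B=-130.4838.
  t=2,j=2: stock 186.6240 → up 201.5539 (V=60.9939), down 167.9616 (V=27.4016). Price 52.7573; hedge Δ=1.0000, bond B=-133.8667.
  t=1,j=0: stock 144.0000 → up 155.5200 (V=21.7473), down 129.6000 (V=0.0000). Price 17.2598; hedge Δ=0.8390, bond B=-103.5586.
  t=1,j=1: stock 172.8000 → up 186.6240 (V=52.7573), down 155.5200 (V=21.7473). Price 45.3229; hedge Δ=0.9970, bond B=-126.9551.
  t=0,j=0: stock 160.0000 → up 172.8000 (V=45.3229), down 144.0000 (V=17.2598). Price 38.7102; hedge Δ=0.9744, bond B=-117.1959.
As a check, the time-0 holding Δ(0,0)·S0 + B(0,0) comes to 38.7102 — exactly V0.

(0,0): Delta=0.9744 Bond=-117.1959
(1,0): Delta=0.8390 Bond=-103.5586
(1,1): Delta=0.9970 Bond=-126.9551
(2,0): Delta=0.0000 Bond=0.0000
(2,1): Delta=0.9789 Bond=-130.4838
(2,2): Delta=1.0000 Bond=-133.8667
V0=38.7102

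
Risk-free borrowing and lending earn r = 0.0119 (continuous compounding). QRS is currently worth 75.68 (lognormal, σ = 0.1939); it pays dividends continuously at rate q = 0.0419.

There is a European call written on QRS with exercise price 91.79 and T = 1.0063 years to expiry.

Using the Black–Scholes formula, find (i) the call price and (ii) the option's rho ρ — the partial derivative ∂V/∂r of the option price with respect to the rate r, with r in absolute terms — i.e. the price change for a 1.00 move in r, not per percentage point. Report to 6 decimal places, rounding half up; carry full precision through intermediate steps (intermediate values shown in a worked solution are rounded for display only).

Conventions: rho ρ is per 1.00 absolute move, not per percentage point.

σ√T = 0.1939·√1.0063 = 0.194510
d₁ = (ln(S/K) + (r−q+σ²/2)T) / (σ√T) = (ln(75.68/91.79) + (0.0119−0.0419+0.1939²/2)·1.0063) / 0.194510 = (-0.192989 − 0.011272) / 0.194510 = -1.050134
d₂ = d₁ − σ√T = -1.050134 − 0.194510 = -1.244644
e^{−rT} = 0.988096
e^{−qT} = 0.958713
N(d₁) = 0.146828,  N(d₂) = 0.106631
Call price V = S·e^{−qT}·N(d₁) − K·e^{−rT}·N(d₂) = 10.653176 − 9.671182 = 0.981994
ρ = K·T·e^{−rT}·N(d₂) = 9.732110

price = 0.981994
ρ = 9.732110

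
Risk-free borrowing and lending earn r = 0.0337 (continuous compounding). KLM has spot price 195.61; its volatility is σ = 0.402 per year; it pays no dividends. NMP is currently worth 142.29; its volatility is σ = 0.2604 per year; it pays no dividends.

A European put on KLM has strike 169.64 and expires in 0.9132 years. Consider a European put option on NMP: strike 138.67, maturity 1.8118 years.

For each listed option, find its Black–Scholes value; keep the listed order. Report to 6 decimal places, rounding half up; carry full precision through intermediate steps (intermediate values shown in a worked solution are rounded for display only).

[KLM put K=169.64]
σ√T = 0.402·√0.9132 = 0.384157
d₁ = (ln(S/K) + (r+σ²/2)T) / (σ√T) = (ln(195.61/169.64) + (0.0337+0.402²/2)·0.9132) / 0.384157 = (0.142444 + 0.104563) / 0.384157 = 0.642986
d₂ = d₁ − σ√T = 0.642986 − 0.384157 = 0.258828
e^{−rT} = 0.969694
N(−d₁) = 0.260117,  N(−d₂) = 0.397884
price = K·e^{−rT}·N(−d₂) − S·N(−d₁) = 65.451441 − 50.881432 = 14.570009
[NMP put K=138.67]
σ√T = 0.2604·√1.8118 = 0.350507
d₁ = (ln(S/K) + (r+σ²/2)T) / (σ√T) = (ln(142.29/138.67) + (0.0337+0.2604²/2)·1.8118) / 0.350507 = (0.025770 + 0.122485) / 0.350507 = 0.422974
d₂ = d₁ − σ√T = 0.422974 − 0.350507 = 0.072468
e^{−rT} = 0.940769
N(−d₁) = 0.336157,  N(−d₂) = 0.471115
price = K·e^{−rT}·N(−d₂) − S·N(−d₁) = 61.459955 − 47.831775 = 13.628181

price(KLM put K=169.64) = 14.570009
price(NMP put K=138.67) = 13.628181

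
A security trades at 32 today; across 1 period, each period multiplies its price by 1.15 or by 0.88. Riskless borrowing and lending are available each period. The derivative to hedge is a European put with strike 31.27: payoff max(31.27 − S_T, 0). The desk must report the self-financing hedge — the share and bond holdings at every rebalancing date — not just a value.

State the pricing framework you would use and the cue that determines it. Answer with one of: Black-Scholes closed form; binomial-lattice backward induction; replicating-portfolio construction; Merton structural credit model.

framework: replicating-portfolio construction

Key observation: the task asks for the hedge itself — share and bond holdings at every node of the 1-period tree on spot 32 with factors 1.15/0.88 — which is exactly what the replicating-portfolio construction produces.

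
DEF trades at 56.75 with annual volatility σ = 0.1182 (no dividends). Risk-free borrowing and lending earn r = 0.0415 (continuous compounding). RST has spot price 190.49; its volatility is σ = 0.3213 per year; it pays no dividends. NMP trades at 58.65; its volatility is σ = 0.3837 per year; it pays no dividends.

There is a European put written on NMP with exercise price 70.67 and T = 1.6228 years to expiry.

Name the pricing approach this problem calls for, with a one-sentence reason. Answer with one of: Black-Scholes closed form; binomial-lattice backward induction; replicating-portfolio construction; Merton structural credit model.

Key observation: the instrument is a plain European put (strike 70.67) on a lognormal asset; the exact continuous-time formula applies directly.

framework: Black-Scholes closed form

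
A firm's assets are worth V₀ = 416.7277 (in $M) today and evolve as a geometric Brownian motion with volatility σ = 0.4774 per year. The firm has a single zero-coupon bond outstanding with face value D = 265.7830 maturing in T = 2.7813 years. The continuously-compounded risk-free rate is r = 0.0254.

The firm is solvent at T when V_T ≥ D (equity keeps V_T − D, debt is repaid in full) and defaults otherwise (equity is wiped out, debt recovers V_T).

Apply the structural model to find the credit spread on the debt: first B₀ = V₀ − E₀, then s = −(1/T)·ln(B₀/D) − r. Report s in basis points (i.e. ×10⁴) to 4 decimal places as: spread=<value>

spread=595.7449

Apply the equity-as-call identities (strike 265.7830, horizon 2.7813 years):
d₁ = [ln(V₀/D) + (r + σ²/2)T] / (σ√T)
   = [ln(416.7277/265.7830) + (0.0254 + 0.5·0.4774²)·2.7813] / (0.4774·√2.7813)
   = [0.449753 + 0.387589] / 0.796171 = 1.051711
d₂ = d₁ − σ√T = 1.051711 − 0.796171 = 0.255540
N(d₁) = 0.853534,  N(d₂) = 0.600847,  e^(−rT) = 0.931793
E₀ = V₀·N(d₁) − D·e^(−rT)·N(d₂)
   = 416.7277·0.853534 − 265.7830·0.931793·0.600847 = 206.888686
B₀ = V₀ − E₀ = 416.7277 − 206.888686 = 209.839014
spread = −(1/T)·ln(B₀/D) − r = −(1/2.7813)·ln(209.839014/265.7830) − 0.0254 = 0.05957449
in basis points: 0.05957449 × 10⁴ = 595.7449 bp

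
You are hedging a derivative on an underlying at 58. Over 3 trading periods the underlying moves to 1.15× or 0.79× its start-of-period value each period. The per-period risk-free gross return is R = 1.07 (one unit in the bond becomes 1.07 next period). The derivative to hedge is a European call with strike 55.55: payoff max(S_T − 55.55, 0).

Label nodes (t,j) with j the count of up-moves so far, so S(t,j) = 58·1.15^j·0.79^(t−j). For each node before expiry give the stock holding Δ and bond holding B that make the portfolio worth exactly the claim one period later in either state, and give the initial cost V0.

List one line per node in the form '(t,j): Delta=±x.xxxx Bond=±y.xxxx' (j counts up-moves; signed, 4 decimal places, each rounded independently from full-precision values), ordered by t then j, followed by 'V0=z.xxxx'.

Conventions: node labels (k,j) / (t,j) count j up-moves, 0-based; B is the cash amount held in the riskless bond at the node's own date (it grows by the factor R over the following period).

(0,0): Delta=0.7718 Bond=-30.5563
(1,0): Delta=0.2224 Bond=-7.5239
(1,1): Delta=0.8796 Bond=-39.8871
(2,0): Delta=0.0000 Bond=0.0000
(2,1): Delta=0.2661 Bond=-10.3507
(2,2): Delta=1.0000 Bond=-51.9159
V0=14.2056

Arbitrage-free pricing uses the up-move probability p* = (R−d)/(u−d) = 0.7778, discounting each step at R = 1.07.
Terminal payoffs: V(3,0)=0.0000, V(3,1)=0.0000, V(3,2)=5.0469, V(3,3)=32.6607
Node (2,0) S=36.1978: V=(p*·0.0000+(1−p*)·0.0000)/1.07=0.0000; Δ=(0.0000−0.0000)/(41.6275−28.5963)=0.0000; B=V−Δ·S=0.0000
Node (2,1) S=52.6930: V=(p*·5.0469+(1−p*)·0.0000)/1.07=3.6686; Δ=(5.0469−0.0000)/(60.5969−41.6275)=0.2661; B=V−Δ·S=-10.3507
Node (2,2) S=76.7050: V=(p*·32.6607+(1−p*)·5.0469)/1.07=24.7891; Δ=(32.6607−5.0469)/(88.2107−60.5969)=1.0000; B=V−Δ·S=-51.9159
Node (1,0) S=45.8200: V=(p*·3.6686+(1−p*)·0.0000)/1.07=2.6667; Δ=(3.6686−0.0000)/(52.6930−36.1978)=0.2224; B=V−Δ·S=-7.5239
Node (1,1) S=66.7000: V=(p*·24.7891+(1−p*)·3.6686)/1.07=18.7810; Δ=(24.7891−3.6686)/(76.7050−52.6930)=0.8796; B=V−Δ·S=-39.8871
Node (0,0) S=58.0000: V=(p*·18.7810+(1−p*)·2.6667)/1.07=14.2056; Δ=(18.7810−2.6667)/(66.7000−45.8200)=0.7718; B=V−Δ·S=-30.5563
Check: Δ(0,0)·S0 + B(0,0) = 14.2056 = V0.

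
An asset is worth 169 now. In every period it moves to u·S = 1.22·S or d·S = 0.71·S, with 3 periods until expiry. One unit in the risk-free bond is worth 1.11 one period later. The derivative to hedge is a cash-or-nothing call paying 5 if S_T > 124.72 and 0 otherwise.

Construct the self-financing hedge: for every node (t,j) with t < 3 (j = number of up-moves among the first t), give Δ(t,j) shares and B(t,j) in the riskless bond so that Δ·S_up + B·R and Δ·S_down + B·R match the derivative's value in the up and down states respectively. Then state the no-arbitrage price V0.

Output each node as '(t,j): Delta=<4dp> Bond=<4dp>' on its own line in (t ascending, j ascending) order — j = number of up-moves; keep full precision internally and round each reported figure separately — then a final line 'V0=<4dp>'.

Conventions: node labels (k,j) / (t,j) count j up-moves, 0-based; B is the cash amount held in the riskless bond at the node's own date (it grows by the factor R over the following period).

No-arbitrage ⇒ martingale measure with p* = (R−d)/(u−d) = 0.7843.
Payoffs at expiry: V(3,0)=0.0000, V(3,1)=0.0000, V(3,2)=5.0000, V(3,3)=5.0000
  t=2,j=0: stock 85.1929 → up 103.9353 (V=0.0000), down 60.4870 (V=0.0000). Price 0.0000; hedge Δ=0.0000, bond B=0.0000.
  t=2,j=1: stock 146.3878 → up 178.5931 (V=5.0000), down 103.9353 (V=0.0000). Price 3.5329; hedge Δ=0.0670, bond B=-6.2710.
  t=2,j=2: stock 251.5396 → up 306.8783 (V=5.0000), down 178.5931 (V=5.0000). Price 4.5045; hedge Δ=0.0000, bond B=4.5045.
  t=1,j=0: stock 119.9900 → up 146.3878 (V=3.5329), down 85.1929 (V=0.0000). Price 2.4963; hedge Δ=0.0577, bond B=-4.4310.
  t=1,j=1: stock 206.1800 → up 251.5396 (V=4.5045), down 146.3878 (V=3.5329). Price 3.8693; hedge Δ=0.0092, bond B=1.9643.
  t=0,j=0: stock 169.0000 → up 206.1800 (V=3.8693), down 119.9900 (V=2.4963). Price 3.2191; hedge Δ=0.0159, bond B=0.5270.
As a check, the time-0 holding Δ(0,0)·S0 + B(0,0) comes to 3.2191 — exactly V0.

(0,0): Delta=0.0159 Bond=0.5270
(1,0): Delta=0.0577 Bond=-4.4310
(1,1): Delta=0.0092 Bond=1.9643
(2,0): Delta=0.0000 Bond=0.0000
(2,1): Delta=0.0670 Bond=-6.2710
(2,2): Delta=0.0000 Bond=4.5045
V0=3.2191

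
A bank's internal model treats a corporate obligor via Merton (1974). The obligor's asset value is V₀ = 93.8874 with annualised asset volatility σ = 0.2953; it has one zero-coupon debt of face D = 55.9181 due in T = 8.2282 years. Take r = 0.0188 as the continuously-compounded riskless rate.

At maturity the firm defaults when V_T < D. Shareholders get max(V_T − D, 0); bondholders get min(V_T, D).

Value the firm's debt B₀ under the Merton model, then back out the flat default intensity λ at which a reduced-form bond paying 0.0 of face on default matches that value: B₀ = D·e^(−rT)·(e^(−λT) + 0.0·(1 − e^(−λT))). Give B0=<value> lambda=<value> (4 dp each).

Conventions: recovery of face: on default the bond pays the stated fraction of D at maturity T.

With assets at 93.8874 and a single debt payment of 55.9181 at 8.2282 years:
d₁ = [ln(V₀/D) + (r + σ²/2)T] / (σ√T)
   = [ln(93.8874/55.9181) + (0.0188 + 0.5·0.2953²)·8.2282] / (0.2953·√8.2282)
   = [0.518208 + 0.513448] / 0.847063 = 1.217921
d₂ = d₁ − σ√T = 1.217921 − 0.847063 = 0.370858
N(d₁) = 0.888373,  N(d₂) = 0.644628,  e^(−rT) = 0.856681
E₀ = V₀·N(d₁) − D·e^(−rT)·N(d₂)
   = 93.8874·0.888373 − 55.9181·0.856681·0.644628 = 52.526793
B₀ = V₀ − E₀ = 93.8874 − 52.526793 = 41.360607
e^(−λT) = (B₀·e^(rT)/D − 0)/(1 − 0) = (41.3606·1.167296/55.9181 − 0)/1 = 0.86340688
λ = −ln(0.86340688)/8.2282 = 0.017849

B0=41.3606 lambda=0.0178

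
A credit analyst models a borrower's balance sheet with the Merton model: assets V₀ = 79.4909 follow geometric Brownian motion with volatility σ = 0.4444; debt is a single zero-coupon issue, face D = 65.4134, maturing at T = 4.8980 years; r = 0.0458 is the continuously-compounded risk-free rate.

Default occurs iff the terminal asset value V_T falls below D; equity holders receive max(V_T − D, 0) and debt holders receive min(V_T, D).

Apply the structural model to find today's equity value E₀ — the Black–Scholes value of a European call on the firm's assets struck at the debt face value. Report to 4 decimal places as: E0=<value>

Apply the equity-as-call identities (strike 65.4134, horizon 4.8980 years):
d₁ = [ln(V₀/D) + (r + σ²/2)T] / (σ√T)
   = [ln(79.4909/65.4134) + (0.0458 + 0.5·0.4444²)·4.8980] / (0.4444·√4.8980)
   = [0.194915 + 0.707985] / 0.983521 = 0.918029
d₂ = d₁ − σ√T = 0.918029 − 0.983521 = -0.065492
N(d₁) = 0.820698,  N(d₂) = 0.473891,  e^(−rT) = 0.799053
E₀ = V₀·N(d₁) − D·e^(−rT)·N(d₂)
   = 79.4909·0.820698 − 65.4134·0.799053·0.473891 = 40.468327

E0=40.4683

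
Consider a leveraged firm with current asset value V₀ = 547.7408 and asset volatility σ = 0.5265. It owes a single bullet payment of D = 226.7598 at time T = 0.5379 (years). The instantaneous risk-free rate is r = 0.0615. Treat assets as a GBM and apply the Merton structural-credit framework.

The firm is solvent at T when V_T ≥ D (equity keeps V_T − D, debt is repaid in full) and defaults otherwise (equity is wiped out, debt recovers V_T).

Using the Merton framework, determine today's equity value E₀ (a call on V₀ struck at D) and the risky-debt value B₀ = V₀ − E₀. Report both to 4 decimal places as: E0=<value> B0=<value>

E0=328.7526 B0=218.9882

Equity is a call on the firm's assets struck at D = 226.7598:
d₁ = [ln(V₀/D) + (r + σ²/2)T] / (σ√T)
   = [ln(547.7408/226.7598) + (0.0615 + 0.5·0.5265²)·0.5379] / (0.5265·√0.5379)
   = [0.881911 + 0.107634] / 0.386144 = 2.562634
d₂ = d₁ − σ√T = 2.562634 − 0.386144 = 2.176490
N(d₁) = 0.994806,  N(d₂) = 0.985241,  e^(−rT) = 0.967460
E₀ = V₀·N(d₁) − D·e^(−rT)·N(d₂)
   = 547.7408·0.994806 − 226.7598·0.967460·0.985241 = 328.752596
B₀ = V₀ − E₀ = 547.7408 − 328.752596 = 218.988204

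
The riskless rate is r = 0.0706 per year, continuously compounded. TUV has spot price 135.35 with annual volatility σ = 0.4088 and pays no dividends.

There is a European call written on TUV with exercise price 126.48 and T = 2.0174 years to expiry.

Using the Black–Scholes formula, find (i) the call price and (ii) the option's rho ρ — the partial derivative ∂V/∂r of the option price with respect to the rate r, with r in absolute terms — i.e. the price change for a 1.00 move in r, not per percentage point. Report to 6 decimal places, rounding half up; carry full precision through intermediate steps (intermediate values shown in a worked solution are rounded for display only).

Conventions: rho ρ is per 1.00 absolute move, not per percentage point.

σ√T = 0.4088·√2.0174 = 0.580640
d₁ = (ln(S/K) + (r+σ²/2)T) / (σ√T) = (ln(135.35/126.48) + (0.0706+0.4088²/2)·2.0174) / 0.580640 = (0.067780 + 0.311000) / 0.580640 = 0.652349
d₂ = d₁ − σ√T = 0.652349 − 0.580640 = 0.071709
e^{−rT} = 0.867250
N(d₁) = 0.742912,  N(d₂) = 0.528583
Call price V = S·N(d₁) − K·e^{−rT}·N(d₂) = 100.553117 − 57.980139 = 42.572977
ρ = K·T·e^{−rT}·N(d₂) = 116.969133

price = 42.572977
ρ = 116.969133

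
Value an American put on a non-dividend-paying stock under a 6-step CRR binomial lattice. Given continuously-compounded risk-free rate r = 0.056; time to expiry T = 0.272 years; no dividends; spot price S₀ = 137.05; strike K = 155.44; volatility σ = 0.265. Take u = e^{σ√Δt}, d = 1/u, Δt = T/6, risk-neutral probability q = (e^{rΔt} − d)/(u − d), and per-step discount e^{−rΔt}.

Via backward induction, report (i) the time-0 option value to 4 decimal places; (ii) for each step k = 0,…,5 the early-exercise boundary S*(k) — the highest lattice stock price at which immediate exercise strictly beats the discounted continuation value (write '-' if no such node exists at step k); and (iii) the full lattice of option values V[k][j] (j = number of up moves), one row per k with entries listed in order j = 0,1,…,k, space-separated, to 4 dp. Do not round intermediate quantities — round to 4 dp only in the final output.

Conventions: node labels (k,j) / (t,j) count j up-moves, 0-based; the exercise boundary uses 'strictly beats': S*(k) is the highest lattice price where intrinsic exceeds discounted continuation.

price = 19.2474
boundary = - 129.5314 122.4252 129.5314 137.0500 145.0051
tree:
19.2474
25.9086 12.9028
33.0148 18.7220 7.3406
39.7311 25.9086 11.8667 3.0011
46.0790 33.0148 18.3900 5.6185 0.4852
52.0786 39.7311 25.9086 10.4349 0.9896 0.0000
57.7490 46.0790 33.0148 18.3900 2.0181 0.0000 0.0000

params: Δt=0.04533 u=1.05804 d=0.94514 q=0.50841 e^(-rΔt)=0.99746
t_6 payoffs: 57.7490 46.0790 33.0148 18.3900 2.0181 0.0000 0.0000
t_5: node(5,0) S=103.3614 payoff=52.0786 vs cont=51.6845 → 52.0786 [stop]  node(5,1) S=115.7089 payoff=39.7311 vs cont=39.3370 → 39.7311 [stop]  node(5,2) S=129.5314 payoff=25.9086 vs cont=25.5145 → 25.9086 [stop]  node(5,3) S=145.0051 payoff=10.4349 vs cont=10.0408 → 10.4349 [stop]  node(5,4) S=162.3272 payoff=0.0000 vs cont=0.9896 → 0.9896 [wait]  node(5,5) S=181.7187 payoff=0.0000 vs cont=0.0000 → 0.0000 [wait]  ⇒ S*(5)=145.0051
t_4: node(4,0) S=109.3610 payoff=46.0790 vs cont=45.6849 → 46.0790 [stop]  node(4,1) S=122.4252 payoff=33.0148 vs cont=32.6207 → 33.0148 [stop]  node(4,2) S=137.0500 payoff=18.3900 vs cont=17.9959 → 18.3900 [stop]  node(4,3) S=153.4219 payoff=2.0181 vs cont=5.6185 → 5.6185 [wait]  node(4,4) S=171.7495 payoff=0.0000 vs cont=0.4852 → 0.4852 [wait]  ⇒ S*(4)=137.0500
t_3: node(3,0) S=115.7089 payoff=39.7311 vs cont=39.3370 → 39.7311 [stop]  node(3,1) S=129.5314 payoff=25.9086 vs cont=25.5145 → 25.9086 [stop]  node(3,2) S=145.0051 payoff=10.4349 vs cont=11.8667 → 11.8667 [wait]  node(3,3) S=162.3272 payoff=0.0000 vs cont=3.0011 → 3.0011 [wait]  ⇒ S*(3)=129.5314
t_2: node(2,0) S=122.4252 payoff=33.0148 vs cont=32.6207 → 33.0148 [stop]  node(2,1) S=137.0500 payoff=18.3900 vs cont=18.7220 → 18.7220 [wait]  node(2,2) S=153.4219 payoff=2.0181 vs cont=7.3406 → 7.3406 [wait]  ⇒ S*(2)=122.4252
t_1: node(1,0) S=129.5314 payoff=25.9086 vs cont=25.6829 → 25.9086 [stop]  node(1,1) S=145.0051 payoff=10.4349 vs cont=12.9028 → 12.9028 [wait]  ⇒ S*(1)=129.5314
t_0: node(0,0) S=137.0500 payoff=18.3900 vs cont=19.2474 → 19.2474 [wait]  ⇒ S*(0)=-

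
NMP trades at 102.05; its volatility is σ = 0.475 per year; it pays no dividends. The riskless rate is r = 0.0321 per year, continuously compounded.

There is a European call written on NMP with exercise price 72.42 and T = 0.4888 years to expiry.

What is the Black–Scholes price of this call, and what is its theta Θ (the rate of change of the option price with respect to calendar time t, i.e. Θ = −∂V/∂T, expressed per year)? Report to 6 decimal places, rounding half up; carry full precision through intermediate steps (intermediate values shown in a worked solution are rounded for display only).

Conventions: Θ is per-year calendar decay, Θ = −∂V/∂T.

σ√T = 0.475·√0.4888 = 0.332093
d₁ = (ln(S/K) + (r+σ²/2)T) / (σ√T) = (ln(102.05/72.42) + (0.0321+0.475²/2)·0.4888) / 0.332093 = (0.342980 + 0.070833) / 0.332093 = 1.246079
d₂ = d₁ − σ√T = 1.246079 − 0.332093 = 0.913986
e^{−rT} = 0.984432
N(d₁) = 0.893632,  N(d₂) = 0.819638
Call price V = S·N(d₁) − K·e^{−rT}·N(d₂) = 91.195176 − 58.434094 = 32.761082
φ(d₁) = (1/√(2π))·e^{−d₁²/2} = 0.183545
Θ = −S·φ(d₁)·σ/(2√T) − r·K·e^{−rT}·N(d₂) = −6.362881 − 1.875734 = -8.238615

price = 32.761082
Θ = -8.238615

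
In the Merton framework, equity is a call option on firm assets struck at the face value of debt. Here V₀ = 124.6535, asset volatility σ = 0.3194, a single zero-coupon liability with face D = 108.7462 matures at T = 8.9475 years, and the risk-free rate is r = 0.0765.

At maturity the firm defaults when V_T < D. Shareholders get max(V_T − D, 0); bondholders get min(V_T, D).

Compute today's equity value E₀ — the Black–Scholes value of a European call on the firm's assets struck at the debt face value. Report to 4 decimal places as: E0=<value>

E0=77.7841

With assets at 124.6535 and a single debt payment of 108.7462 at 8.9475 years:
d₁ = [ln(V₀/D) + (r + σ²/2)T] / (σ√T)
   = [ln(124.6535/108.7462) + (0.0765 + 0.5·0.3194²)·8.9475] / (0.3194·√8.9475)
   = [0.136521 + 1.140879] / 0.955401 = 1.337031
d₂ = d₁ − σ√T = 1.337031 − 0.955401 = 0.381629
N(d₁) = 0.909394,  N(d₂) = 0.648632,  e^(−rT) = 0.504351
E₀ = V₀·N(d₁) − D·e^(−rT)·N(d₂)
   = 124.6535·0.909394 − 108.7462·0.504351·0.648632 = 77.784108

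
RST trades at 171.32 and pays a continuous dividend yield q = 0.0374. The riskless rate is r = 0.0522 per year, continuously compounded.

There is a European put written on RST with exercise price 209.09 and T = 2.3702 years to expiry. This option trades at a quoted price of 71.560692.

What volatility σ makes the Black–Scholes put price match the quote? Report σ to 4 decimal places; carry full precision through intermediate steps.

At σ = 0.5562 the Black–Scholes value reproduces the quote:
σ√T = 0.5562·√2.3702 = 0.856295
d₁ = (ln(S/K) + (r−q+σ²/2)T) / (σ√T) = (ln(171.32/209.09) + (0.0522−0.0374+0.5562²/2)·2.3702) / 0.856295 = (-0.199232 + 0.401700) / 0.856295 = 0.236447
d₂ = d₁ − σ√T = 0.236447 − 0.856295 = -0.619849
e^{−rT} = 0.883623
e^{−qT} = 0.915170
N(−d₁) = 0.406543,  N(−d₂) = 0.732321
V = K·e^{−rT}·N(−d₂) − S·e^{−qT}·N(−d₁) = 135.301331 − 63.740639 = 71.560692 (matching the quote); vega is positive throughout, so no other σ reproduces this price

sigma = 0.5562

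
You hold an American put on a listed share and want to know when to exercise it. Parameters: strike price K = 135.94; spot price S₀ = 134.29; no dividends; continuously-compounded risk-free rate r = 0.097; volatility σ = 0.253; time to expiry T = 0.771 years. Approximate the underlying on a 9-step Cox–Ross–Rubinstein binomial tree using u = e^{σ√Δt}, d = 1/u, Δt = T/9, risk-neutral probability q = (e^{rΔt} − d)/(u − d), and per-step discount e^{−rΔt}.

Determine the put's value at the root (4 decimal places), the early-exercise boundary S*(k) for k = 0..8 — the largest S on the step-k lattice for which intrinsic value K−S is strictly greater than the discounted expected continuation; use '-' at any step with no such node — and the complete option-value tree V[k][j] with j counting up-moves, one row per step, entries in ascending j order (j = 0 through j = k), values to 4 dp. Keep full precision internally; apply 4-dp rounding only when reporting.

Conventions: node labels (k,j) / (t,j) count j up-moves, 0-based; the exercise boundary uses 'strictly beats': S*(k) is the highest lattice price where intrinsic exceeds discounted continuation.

Δt=0.08567, u=1.07686, d=0.92863, q=0.53779, disc=e^(-rΔt)=0.99172
k=9 terminal: V=max(K-S,0) → 66.9784 55.9701 43.2046 28.4013 11.2349 0.0000 0.0000 0.0000 0.0000 0.0000
k=8: j=0 S=74.2620 intr=61.6780 cont=60.5530 V=61.6780[EX]; j=1 S=86.1164 intr=49.8236 cont=48.6986 V=49.8236[EX]; j=2 S=99.8631 intr=36.0769 cont=34.9519 V=36.0769[EX]; j=3 S=115.8042 intr=20.1358 cont=19.0108 V=20.1358[EX]; j=4 S=134.2900 intr=1.6500 cont=5.1500 V=5.1500[hold]; j=5 S=155.7266 intr=0.0000 cont=0.0000 V=0.0000[hold]; j=6 S=180.5852 intr=0.0000 cont=0.0000 V=0.0000[hold]; j=7 S=209.4119 intr=0.0000 cont=0.0000 V=0.0000[hold]; j=8 S=242.8402 intr=0.0000 cont=0.0000 V=0.0000[hold]  S*(8)=115.8042
k=7: j=0 S=79.9699 intr=55.9701 cont=54.8452 V=55.9701[EX]; j=1 S=92.7354 intr=43.2046 cont=42.0796 V=43.2046[EX]; j=2 S=107.5387 intr=28.4013 cont=27.2763 V=28.4013[EX]; j=3 S=124.7051 intr=11.2349 cont=11.9767 V=11.9767[hold]; j=4 S=144.6117 intr=0.0000 cont=2.3607 V=2.3607[hold]; j=5 S=167.6959 intr=0.0000 cont=0.0000 V=0.0000[hold]; j=6 S=194.4651 intr=0.0000 cont=0.0000 V=0.0000[hold]; j=7 S=225.5075 intr=0.0000 cont=0.0000 V=0.0000[hold]  S*(7)=107.5387
k=6: j=0 S=86.1164 intr=49.8236 cont=48.6986 V=49.8236[EX]; j=1 S=99.8631 intr=36.0769 cont=34.9519 V=36.0769[EX]; j=2 S=115.8042 intr=20.1358 cont=19.4064 V=20.1358[EX]; j=3 S=134.2900 intr=1.6500 cont=6.7490 V=6.7490[hold]; j=4 S=155.7266 intr=0.0000 cont=1.0821 V=1.0821[hold]; j=5 S=180.5852 intr=0.0000 cont=0.0000 V=0.0000[hold]; j=6 S=209.4119 intr=0.0000 cont=0.0000 V=0.0000[hold]  S*(6)=115.8042
k=5: j=0 S=92.7354 intr=43.2046 cont=42.0796 V=43.2046[EX]; j=1 S=107.5387 intr=28.4013 cont=27.2763 V=28.4013[EX]; j=2 S=124.7051 intr=11.2349 cont=12.8295 V=12.8295[hold]; j=3 S=144.6117 intr=0.0000 cont=3.6708 V=3.6708[hold]; j=4 S=167.6959 intr=0.0000 cont=0.4960 V=0.4960[hold]; j=5 S=194.4651 intr=0.0000 cont=0.0000 V=0.0000[hold]  S*(5)=107.5387
k=4: j=0 S=99.8631 intr=36.0769 cont=34.9519 V=36.0769[EX]; j=1 S=115.8042 intr=20.1358 cont=19.8613 V=20.1358[EX]; j=2 S=134.2900 intr=1.6500 cont=7.8387 V=7.8387[hold]; j=3 S=155.7266 intr=0.0000 cont=1.9472 V=1.9472[hold]; j=4 S=180.5852 intr=0.0000 cont=0.2274 V=0.2274[hold]  S*(4)=115.8042
k=3: j=0 S=107.5387 intr=28.4013 cont=27.2763 V=28.4013[EX]; j=1 S=124.7051 intr=11.2349 cont=13.4106 V=13.4106[hold]; j=2 S=144.6117 intr=0.0000 cont=4.6317 V=4.6317[hold]; j=3 S=167.6959 intr=0.0000 cont=1.0138 V=1.0138[hold]  S*(3)=107.5387
k=2: j=0 S=115.8042 intr=20.1358 cont=20.1712 V=20.1712[hold]; j=1 S=134.2900 intr=1.6500 cont=8.6175 V=8.6175[hold]; j=2 S=155.7266 intr=0.0000 cont=2.6638 V=2.6638[hold]  S*(2)=-
k=1: j=0 S=124.7051 intr=11.2349 cont=13.8423 V=13.8423[hold]; j=1 S=144.6117 intr=0.0000 cont=5.3709 V=5.3709[hold]  S*(1)=-
k=0: j=0 S=134.2900 intr=1.6500 cont=9.2096 V=9.2096[hold]  S*(0)=-

price = 9.2096
boundary = - - - 107.5387 115.8042 107.5387 115.8042 107.5387 115.8042
tree:
9.2096
13.8423 5.3709
20.1712 8.6175 2.6638
28.4013 13.4106 4.6317 1.0138
36.0769 20.1358 7.8387 1.9472 0.2274
43.2046 28.4013 12.8295 3.6708 0.4960 0.0000
49.8236 36.0769 20.1358 6.7490 1.0821 0.0000 0.0000
55.9701 43.2046 28.4013 11.9767 2.3607 0.0000 0.0000 0.0000
61.6780 49.8236 36.0769 20.1358 5.1500 0.0000 0.0000 0.0000 0.0000
66.9784 55.9701 43.2046 28.4013 11.2349 0.0000 0.0000 0.0000 0.0000 0.0000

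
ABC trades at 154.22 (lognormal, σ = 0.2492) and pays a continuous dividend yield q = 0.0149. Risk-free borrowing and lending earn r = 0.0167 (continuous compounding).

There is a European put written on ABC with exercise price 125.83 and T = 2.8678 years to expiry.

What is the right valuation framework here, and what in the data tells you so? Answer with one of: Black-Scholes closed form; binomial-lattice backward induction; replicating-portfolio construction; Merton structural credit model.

framework: Black-Scholes closed form

Key observation: a European-exercise option on ABC struck at 125.83 — a GBM underlying with constant parameters — admits an analytic price: the data contain no early exercise, no discrete tree, no debt structure.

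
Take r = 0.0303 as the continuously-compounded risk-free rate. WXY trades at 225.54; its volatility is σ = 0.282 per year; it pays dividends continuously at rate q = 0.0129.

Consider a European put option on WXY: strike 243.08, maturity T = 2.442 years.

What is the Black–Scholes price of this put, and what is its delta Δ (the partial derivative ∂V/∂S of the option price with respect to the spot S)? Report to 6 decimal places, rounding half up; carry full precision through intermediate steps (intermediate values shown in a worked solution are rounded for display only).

σ√T = 0.282·√2.442 = 0.440679
d₁ = (ln(S/K) + (r−q+σ²/2)T) / (σ√T) = (ln(225.54/243.08) + (0.0303−0.0129+0.282²/2)·2.442) / 0.440679 = (-0.074893 + 0.139590) / 0.440679 = 0.146811
d₂ = d₁ − σ√T = 0.146811 − 0.440679 = -0.293867
e^{−rT} = 0.928679
e^{−qT} = 0.968989
N(−d₁) = 0.441641,  N(−d₂) = 0.615570
Put price V = K·e^{−rT}·N(−d₂) − S·e^{−qT}·N(−d₁) = 138.960823 − 96.518698 = 42.442125
Δ = −e^{−qT}·N(−d₁) = -0.427945

price = 42.442125
Δ = -0.427945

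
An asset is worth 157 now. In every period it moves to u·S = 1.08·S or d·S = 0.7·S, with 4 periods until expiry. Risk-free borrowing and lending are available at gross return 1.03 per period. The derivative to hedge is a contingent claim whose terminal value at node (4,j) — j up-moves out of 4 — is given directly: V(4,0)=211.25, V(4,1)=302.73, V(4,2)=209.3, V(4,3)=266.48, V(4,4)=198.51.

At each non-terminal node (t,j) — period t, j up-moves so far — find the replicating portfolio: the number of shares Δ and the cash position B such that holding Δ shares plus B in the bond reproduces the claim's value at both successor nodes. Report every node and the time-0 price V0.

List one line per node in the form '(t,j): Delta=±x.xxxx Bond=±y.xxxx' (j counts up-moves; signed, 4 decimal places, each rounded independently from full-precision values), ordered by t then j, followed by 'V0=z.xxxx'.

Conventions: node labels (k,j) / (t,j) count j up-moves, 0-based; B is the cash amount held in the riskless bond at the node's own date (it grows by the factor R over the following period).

The replicating-portfolio and risk-neutral prices coincide; use p* = (1.03−0.7)/(1.08−0.7) = 0.8684 for the latter.
Payoffs at expiry: V(4,0)=211.2500, V(4,1)=302.7300, V(4,2)=209.3000, V(4,3)=266.4800, V(4,4)=198.5100
Node (3,0) S=53.8510: V=(p*·302.7300+(1−p*)·211.2500)/1.03=282.2264; Δ=(302.7300−211.2500)/(58.1591−37.6957)=4.4704; B=V−Δ·S=41.4895
Node (3,1) S=83.0844: V=(p*·209.3000+(1−p*)·302.7300)/1.03=215.1392; Δ=(209.3000−302.7300)/(89.7312−58.1591)=-2.9593; B=V−Δ·S=461.0077
Node (3,2) S=128.1874: V=(p*·266.4800+(1−p*)·209.3000)/1.03=251.4139; Δ=(266.4800−209.3000)/(138.4423−89.7312)=1.1739; B=V−Δ·S=100.9402
Node (3,3) S=197.7748: V=(p*·198.5100+(1−p*)·266.4800)/1.03=201.4111; Δ=(198.5100−266.4800)/(213.5968−138.4423)=-0.9044; B=V−Δ·S=380.2795
Node (2,0) S=76.9300: V=(p*·215.1392+(1−p*)·282.2264)/1.03=217.4432; Δ=(215.1392−282.2264)/(83.0844−53.8510)=-2.2949; B=V−Δ·S=393.9883
Node (2,1) S=118.6920: V=(p*·251.4139+(1−p*)·215.1392)/1.03=239.4572; Δ=(251.4139−215.1392)/(128.1874−83.0844)=0.8043; B=V−Δ·S=143.9976
Node (2,2) S=183.1248: V=(p*·201.4111+(1−p*)·251.4139)/1.03=201.9324; Δ=(201.4111−251.4139)/(197.7748−128.1874)=-0.7186; B=V−Δ·S=333.5188
Node (1,0) S=109.9000: V=(p*·239.4572+(1−p*)·217.4432)/1.03=229.6705; Δ=(239.4572−217.4432)/(118.6920−76.9300)=0.5271; B=V−Δ·S=171.7389
Node (1,1) S=169.5600: V=(p*·201.9324+(1−p*)·239.4572)/1.03=200.8446; Δ=(201.9324−239.4572)/(183.1248−118.6920)=-0.5824; B=V−Δ·S=299.5940
Node (0,0) S=157.0000: V=(p*·200.8446+(1−p*)·229.6705)/1.03=198.6771; Δ=(200.8446−229.6705)/(169.5600−109.9000)=-0.4832; B=V−Δ·S=274.5349
As a check, the time-0 holding Δ(0,0)·S0 + B(0,0) comes to 198.6771 — exactly V0.

(0,0): Delta=-0.4832 Bond=274.5349
(1,0): Delta=0.5271 Bond=171.7389
(1,1): Delta=-0.5824 Bond=299.5940
(2,0): Delta=-2.2949 Bond=393.9883
(2,1): Delta=0.8043 Bond=143.9976
(2,2): Delta=-0.7186 Bond=333.5188
(3,0): Delta=4.4704 Bond=41.4895
(3,1): Delta=-2.9593 Bond=461.0077
(3,2): Delta=1.1739 Bond=100.9402
(3,3): Delta=-0.9044 Bond=380.2795
V0=198.6771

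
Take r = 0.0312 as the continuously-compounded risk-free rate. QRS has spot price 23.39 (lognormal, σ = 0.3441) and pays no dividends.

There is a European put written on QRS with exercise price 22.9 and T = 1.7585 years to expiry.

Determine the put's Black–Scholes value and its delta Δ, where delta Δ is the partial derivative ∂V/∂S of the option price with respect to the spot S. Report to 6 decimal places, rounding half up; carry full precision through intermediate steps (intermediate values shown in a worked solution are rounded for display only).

σ√T = 0.3441·√1.7585 = 0.456306
d₁ = (ln(S/K) + (r+σ²/2)T) / (σ√T) = (ln(23.39/22.9) + (0.0312+0.3441²/2)·1.7585) / 0.456306 = (0.021172 + 0.158973) / 0.456306 = 0.394789
d₂ = d₁ − σ√T = 0.394789 − 0.456306 = -0.061517
e^{−rT} = 0.946613
N(−d₁) = 0.346499,  N(−d₂) = 0.524526
Put price V = K·e^{−rT}·N(−d₂) − S·N(−d₁) = 11.370382 − 8.104622 = 3.265761
Δ = −N(−d₁) = -0.346499

price = 3.265761
Δ = -0.346499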